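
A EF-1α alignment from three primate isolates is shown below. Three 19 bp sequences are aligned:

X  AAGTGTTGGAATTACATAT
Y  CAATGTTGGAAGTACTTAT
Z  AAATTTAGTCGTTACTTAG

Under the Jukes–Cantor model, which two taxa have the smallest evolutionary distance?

X and Y

X–Y: 4/19 differ, p = 0.211, d = 0.247.
X–Z: 8/19 differ, p = 0.421, d = 0.618.
Y–Z: 8/19 differ, p = 0.421, d = 0.618.
The smallest distance is between X and Y.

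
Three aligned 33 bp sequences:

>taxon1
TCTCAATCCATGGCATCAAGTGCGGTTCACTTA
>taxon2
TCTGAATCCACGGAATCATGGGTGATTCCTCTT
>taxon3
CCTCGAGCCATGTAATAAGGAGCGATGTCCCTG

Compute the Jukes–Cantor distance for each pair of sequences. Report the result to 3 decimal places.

d(taxon1,taxon2) = 0.441, d(taxon1,taxon3) = 0.625, d(taxon2,taxon3) = 0.625

taxon1–taxon2: 11/33 sites differ → p ≈ 0.333333, d = −0.75 ln(1 − 0.444444) = 0.440839 ≈ 0.441.
taxon1–taxon3: 14/33 sites differ → p ≈ 0.424242, d = −0.75 ln(1 − 0.565656) = 0.625439 ≈ 0.625.
taxon2–taxon3: 14/33 sites differ → p ≈ 0.424242, d = −0.75 ln(1 − 0.565656) = 0.625439 ≈ 0.625.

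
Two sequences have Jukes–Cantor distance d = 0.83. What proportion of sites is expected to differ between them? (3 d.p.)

p = (3/4)(1 − e^(−4d/3)) = 0.75 × (1 − e^(-1.106667)) = 0.75 × (1 − 0.330659) = 0.502006.

0.502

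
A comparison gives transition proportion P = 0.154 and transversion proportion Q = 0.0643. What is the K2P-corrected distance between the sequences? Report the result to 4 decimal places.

0.2673

Under the Kimura two-parameter model, d = −½ ln(1 − 2P − Q) − ¼ ln(1 − 2Q).
1 − 2P − Q = 0.6277, giving −½ ln(0.6277) = 0.232846.
1 − 2Q = 0.8714, giving −¼ ln(0.8714) = 0.034414.
d = 0.232846 + 0.034414 = 0.267260.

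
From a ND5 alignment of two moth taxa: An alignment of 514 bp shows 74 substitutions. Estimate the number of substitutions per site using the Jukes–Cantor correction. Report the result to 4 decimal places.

p = 74/514 ≈ 0.143969.
d = −(3/4) ln(1 − 4p/3) = −0.75 ln(1 − 0.191959) = −0.75 ln(0.808041)
  = −0.75 × (-0.213142) = 0.159857 substitutions/site.

0.1599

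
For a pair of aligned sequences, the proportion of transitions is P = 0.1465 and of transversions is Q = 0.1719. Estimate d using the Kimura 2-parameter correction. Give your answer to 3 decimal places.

Under the Kimura two-parameter model, d = −½ ln(1 − 2P − Q) − ¼ ln(1 − 2Q).
1 − 2P − Q = 0.5351, giving −½ ln(0.5351) = 0.312651.
1 − 2Q = 0.6562, giving −¼ ln(0.6562) = 0.105322.
d = 0.312651 + 0.105322 = 0.417973.

0.418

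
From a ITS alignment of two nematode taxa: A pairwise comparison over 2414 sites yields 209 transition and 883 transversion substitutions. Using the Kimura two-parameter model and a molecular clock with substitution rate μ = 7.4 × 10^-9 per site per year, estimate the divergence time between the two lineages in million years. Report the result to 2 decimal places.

48.37

P = 209/2414 ≈ 0.086578 and Q = 883/2414 ≈ 0.365783.
Under the Kimura two-parameter model, d = −½ ln(1 − 2P − Q) − ¼ ln(1 − 2Q).
1 − 2P − Q = 0.461061, giving −½ ln(0.461061) = 0.387112.
1 − 2Q = 0.268434, giving −¼ ln(0.268434) = 0.328788.
d = 0.387112 + 0.328788 = 0.715900.
Under a molecular clock d = 2μt, so t = d/(2μ) = 0.715900 / (2 × 7.4 × 10^-9) = 48.37 million years.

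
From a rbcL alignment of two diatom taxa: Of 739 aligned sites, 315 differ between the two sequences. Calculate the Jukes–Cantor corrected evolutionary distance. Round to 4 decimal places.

0.6301

p = 315/739 ≈ 0.426252.
d = −(3/4) ln(1 − 4p/3) = −0.75 ln(1 − 0.568336) = −0.75 ln(0.431664)
  = −0.75 × (-0.840108) = 0.630081 substitutions/site.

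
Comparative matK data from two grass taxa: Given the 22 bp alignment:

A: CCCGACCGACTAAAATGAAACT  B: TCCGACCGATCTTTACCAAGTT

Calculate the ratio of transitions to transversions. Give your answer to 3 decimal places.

Transitions are A↔G and C↔T; transversions are all other mismatches.
Transitions: 6. Transversions: 4.
R = 6/4 = 1.500.

1.500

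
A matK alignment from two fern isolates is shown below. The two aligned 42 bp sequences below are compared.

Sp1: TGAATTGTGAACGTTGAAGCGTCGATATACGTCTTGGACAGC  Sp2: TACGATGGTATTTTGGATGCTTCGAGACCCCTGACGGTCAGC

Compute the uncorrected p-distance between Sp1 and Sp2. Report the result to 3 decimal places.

The sequences differ at 20 of 42 positions.
p = 20/42 = 0.476190… ≈ 0.476 (to 3 d.p.).

0.476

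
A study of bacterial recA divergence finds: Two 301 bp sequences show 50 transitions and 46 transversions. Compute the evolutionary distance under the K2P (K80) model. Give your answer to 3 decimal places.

0.423

P = 50/301 ≈ 0.166113 and Q = 46/301 ≈ 0.152824.
Under the Kimura two-parameter model, d = −½ ln(1 − 2P − Q) − ¼ ln(1 − 2Q).
1 − 2P − Q = 0.51495, giving −½ ln(0.51495) = 0.331843.
1 − 2Q = 0.694352, giving −¼ ln(0.694352) = 0.091194.
d = 0.331843 + 0.091194 = 0.423037.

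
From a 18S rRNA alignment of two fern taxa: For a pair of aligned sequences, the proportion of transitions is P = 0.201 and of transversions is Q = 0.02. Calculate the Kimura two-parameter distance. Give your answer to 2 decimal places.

Under the Kimura two-parameter model, d = −½ ln(1 − 2P − Q) − ¼ ln(1 − 2Q).
1 − 2P − Q = 0.578, giving −½ ln(0.578) = 0.274091.
1 − 2Q = 0.96, giving −¼ ln(0.96) = 0.010205.
d = 0.274091 + 0.010205 = 0.284296.

0.28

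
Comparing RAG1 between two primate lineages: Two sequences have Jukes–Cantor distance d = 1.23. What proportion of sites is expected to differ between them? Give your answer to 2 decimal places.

p = (3/4)(1 − e^(−4d/3)) = 0.75 × (1 − e^(-1.64)) = 0.75 × (1 − 0.193980) = 0.604515.

0.60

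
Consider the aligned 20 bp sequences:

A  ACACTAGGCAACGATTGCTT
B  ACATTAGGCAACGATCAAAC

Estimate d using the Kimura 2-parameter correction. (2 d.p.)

0.40

Of 20 sites, 4 differences are transitions and 2 are transversions, so P = 4/20 = 0.2 and Q = 2/20 = 0.1.
Under the Kimura two-parameter model, d = −½ ln(1 − 2P − Q) − ¼ ln(1 − 2Q).
1 − 2P − Q = 0.5, giving −½ ln(0.5) = 0.346574.
1 − 2Q = 0.8, giving −¼ ln(0.8) = 0.055786.
d = 0.346574 + 0.055786 = 0.402360.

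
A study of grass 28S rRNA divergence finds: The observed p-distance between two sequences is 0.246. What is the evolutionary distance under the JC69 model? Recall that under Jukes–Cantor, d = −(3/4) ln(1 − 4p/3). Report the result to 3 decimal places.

0.298

d = −(3/4) ln(1 − 4p/3) = −0.75 ln(1 − 0.328) = −0.75 ln(0.672)
  = −0.75 × (-0.397497) = 0.298123 substitutions/site.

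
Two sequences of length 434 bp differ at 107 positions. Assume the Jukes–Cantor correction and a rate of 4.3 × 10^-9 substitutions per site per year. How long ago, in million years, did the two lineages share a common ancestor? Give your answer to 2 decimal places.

p = 107/434 ≈ 0.246544.
d = −(3/4) ln(1 − 4p/3) = −0.75 ln(1 − 0.328725) = −0.75 ln(0.671275)
  = −0.75 × (-0.398576) = 0.298932 substitutions/site.
Under a molecular clock d = 2μt, so t = d/(2μ) = 0.298932 / (2 × 4.3 × 10^-9) = 34.76 million years.

34.76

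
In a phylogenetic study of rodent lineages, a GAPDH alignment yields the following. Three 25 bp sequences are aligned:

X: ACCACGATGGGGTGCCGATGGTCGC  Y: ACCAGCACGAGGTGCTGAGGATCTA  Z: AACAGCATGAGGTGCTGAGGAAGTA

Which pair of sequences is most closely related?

Y and Z

X–Y: 9/25 differ, p = 0.360, d = 0.490.
X–Z: 11/25 differ, p = 0.440, d = 0.663.
Y–Z: 4/25 differ, p = 0.160, d = 0.180.
The smallest distance is between Y and Z.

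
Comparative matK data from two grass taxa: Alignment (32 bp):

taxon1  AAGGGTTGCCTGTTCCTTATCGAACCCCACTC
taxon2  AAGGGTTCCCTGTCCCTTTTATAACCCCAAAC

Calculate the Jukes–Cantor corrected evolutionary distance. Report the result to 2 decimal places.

The sequences differ at 7 of 32 sites (8, 14, 19, 21, 22, 30, 31), so p = 7/32 = 0.21875.
d = −(3/4) ln(1 − 4p/3) = −0.75 ln(1 − 0.291667) = −0.75 ln(0.708333)
  = −0.75 × (-0.344841) = 0.258631 substitutions/site.

0.26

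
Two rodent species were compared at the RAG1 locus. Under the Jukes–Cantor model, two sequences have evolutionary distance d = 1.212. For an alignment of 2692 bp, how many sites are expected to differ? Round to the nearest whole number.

1618

Invert JC69: p = (3/4)(1 − e^(−4d/3)) = 0.75 × (1 − e^(-1.616)) = 0.75 × (1 − 0.198692) = 0.600981.
Expected differing sites = pL ≈ 0.600981 × 2692 = 1617.840852 ≈ 1618.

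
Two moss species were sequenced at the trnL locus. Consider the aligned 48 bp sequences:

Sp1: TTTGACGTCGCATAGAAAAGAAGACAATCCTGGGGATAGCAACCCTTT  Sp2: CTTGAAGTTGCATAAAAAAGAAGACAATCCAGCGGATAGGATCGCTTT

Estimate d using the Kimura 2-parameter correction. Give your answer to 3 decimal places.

Of 48 sites, 3 differences are transitions and 6 are transversions, so P = 3/48 = 0.0625 and Q = 6/48 = 0.125.
Under the Kimura two-parameter model, d = −½ ln(1 − 2P − Q) − ¼ ln(1 − 2Q).
1 − 2P − Q = 0.75, giving −½ ln(0.75) = 0.143841.
1 − 2Q = 0.75, giving −¼ ln(0.75) = 0.071921.
d = 0.143841 + 0.071921 = 0.215762.

0.216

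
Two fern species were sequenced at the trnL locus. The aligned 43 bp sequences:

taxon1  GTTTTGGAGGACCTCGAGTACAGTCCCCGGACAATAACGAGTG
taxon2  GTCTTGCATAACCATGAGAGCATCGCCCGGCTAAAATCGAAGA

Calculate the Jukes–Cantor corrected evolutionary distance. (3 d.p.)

The sequences differ at 18 of 43 sites, so p = 18/43 ≈ 0.418605.
d = −(3/4) ln(1 − 4p/3) = −0.75 ln(1 − 0.55814) = −0.75 ln(0.44186)
  = −0.75 × (-0.816762) = 0.612572 substitutions/site.

0.613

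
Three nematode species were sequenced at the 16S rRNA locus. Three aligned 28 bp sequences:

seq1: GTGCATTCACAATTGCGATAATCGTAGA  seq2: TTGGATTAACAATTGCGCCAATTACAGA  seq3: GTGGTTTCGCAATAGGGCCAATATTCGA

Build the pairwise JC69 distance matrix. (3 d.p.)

d(seq1,seq2) = 0.360, d(seq1,seq3) = 0.485, d(seq2,seq3) = 0.485

seq1–seq2: 8/28 sites differ → p ≈ 0.285714, d = −0.75 ln(1 − 0.380952) = 0.359679 ≈ 0.360.
seq1–seq3: 10/28 sites differ → p ≈ 0.357143, d = −0.75 ln(1 − 0.476191) = 0.484971 ≈ 0.485.
seq2–seq3: 10/28 sites differ → p ≈ 0.357143, d = −0.75 ln(1 − 0.476191) = 0.484971 ≈ 0.485.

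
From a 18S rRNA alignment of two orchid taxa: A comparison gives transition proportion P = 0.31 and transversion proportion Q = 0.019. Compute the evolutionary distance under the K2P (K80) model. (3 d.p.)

0.519

Under the Kimura two-parameter model, d = −½ ln(1 − 2P − Q) − ¼ ln(1 − 2Q).
1 − 2P − Q = 0.361, giving −½ ln(0.361) = 0.509439.
1 − 2Q = 0.962, giving −¼ ln(0.962) = 0.009685.
d = 0.509439 + 0.009685 = 0.519124.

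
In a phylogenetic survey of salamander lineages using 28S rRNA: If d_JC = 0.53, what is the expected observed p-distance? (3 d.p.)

p = (3/4)(1 − e^(−4d/3)) = 0.75 × (1 − e^(-0.706667)) = 0.75 × (1 − 0.493286) = 0.380036.

0.380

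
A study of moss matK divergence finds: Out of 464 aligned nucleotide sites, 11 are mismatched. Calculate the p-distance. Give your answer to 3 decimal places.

0.024

p = 11/464 = 0.023706… ≈ 0.024 (to 3 d.p.).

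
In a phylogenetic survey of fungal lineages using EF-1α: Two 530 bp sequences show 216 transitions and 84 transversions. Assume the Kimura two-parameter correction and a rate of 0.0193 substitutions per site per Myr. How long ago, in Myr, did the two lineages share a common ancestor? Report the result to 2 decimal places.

49.54

P = 216/530 ≈ 0.407547 and Q = 84/530 ≈ 0.158491.
Under the Kimura two-parameter model, d = −½ ln(1 − 2P − Q) − ¼ ln(1 − 2Q).
1 − 2P − Q = 0.026415, giving −½ ln(0.026415) = 1.816912.
1 − 2Q = 0.683018, giving −¼ ln(0.683018) = 0.095309.
d = 1.816912 + 0.095309 = 1.912221.
Under a molecular clock d = 2μt, so t = d/(2μ) = 1.912221 / (2 × 0.0193) = 49.54 Myr.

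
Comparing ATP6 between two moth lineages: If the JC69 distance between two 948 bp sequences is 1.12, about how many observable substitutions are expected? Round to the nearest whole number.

551

Invert JC69: p = (3/4)(1 − e^(−4d/3)) = 0.75 × (1 − e^(-1.493333)) = 0.75 × (1 − 0.224623) = 0.581533.
Expected differing sites = pL ≈ 0.581533 × 948 = 551.293284 ≈ 551.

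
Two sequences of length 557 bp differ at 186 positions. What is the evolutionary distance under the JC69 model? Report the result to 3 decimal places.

p = 186/557 ≈ 0.333932.
d = −(3/4) ln(1 − 4p/3) = −0.75 ln(1 − 0.445243) = −0.75 ln(0.554757)
  = −0.75 × (-0.589225) = 0.441919 substitutions/site.

0.442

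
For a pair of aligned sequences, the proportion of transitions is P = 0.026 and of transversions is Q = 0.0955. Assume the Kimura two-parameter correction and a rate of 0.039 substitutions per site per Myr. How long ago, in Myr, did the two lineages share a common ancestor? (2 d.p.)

Under the Kimura two-parameter model, d = −½ ln(1 − 2P − Q) − ¼ ln(1 − 2Q).
1 − 2P − Q = 0.8525, giving −½ ln(0.8525) = 0.079791.
1 − 2Q = 0.809, giving −¼ ln(0.809) = 0.052989.
d = 0.079791 + 0.052989 = 0.132780.
Under a molecular clock d = 2μt, so t = d/(2μ) = 0.132780 / (2 × 0.039) = 1.70 Myr.

1.70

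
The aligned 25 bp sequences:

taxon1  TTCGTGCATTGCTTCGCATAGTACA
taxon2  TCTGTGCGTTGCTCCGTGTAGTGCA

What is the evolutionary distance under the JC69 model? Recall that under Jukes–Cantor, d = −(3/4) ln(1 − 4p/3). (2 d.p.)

The sequences differ at 7 of 25 sites (2, 3, 8, 14, 17, 18, 23), so p = 7/25 = 0.28.
d = −(3/4) ln(1 − 4p/3) = −0.75 ln(1 − 0.373333) = −0.75 ln(0.626667)
  = −0.75 × (-0.467340) = 0.350505 substitutions/site.

0.35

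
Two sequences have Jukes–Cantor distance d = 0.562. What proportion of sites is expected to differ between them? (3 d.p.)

0.395

p = (3/4)(1 − e^(−4d/3)) = 0.75 × (1 − e^(-0.749333)) = 0.75 × (1 − 0.472682) = 0.395489.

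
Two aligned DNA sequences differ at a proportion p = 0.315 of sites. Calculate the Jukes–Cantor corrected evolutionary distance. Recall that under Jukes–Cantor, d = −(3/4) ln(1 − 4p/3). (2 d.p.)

d = −(3/4) ln(1 − 4p/3) = −0.75 ln(1 − 0.42) = −0.75 ln(0.58)
  = −0.75 × (-0.544727) = 0.408545 substitutions/site.

0.41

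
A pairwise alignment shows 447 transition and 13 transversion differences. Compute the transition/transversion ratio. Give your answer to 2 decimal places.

R = 447/13 = 34.384615… ≈ 34.38 (to 2 d.p.).

34.38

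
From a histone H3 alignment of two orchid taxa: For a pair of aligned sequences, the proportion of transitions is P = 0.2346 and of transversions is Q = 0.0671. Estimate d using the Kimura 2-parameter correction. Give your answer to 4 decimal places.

0.4203

Under the Kimura two-parameter model, d = −½ ln(1 − 2P − Q) − ¼ ln(1 − 2Q).
1 − 2P − Q = 0.4637, giving −½ ln(0.4637) = 0.384259.
1 − 2Q = 0.8658, giving −¼ ln(0.8658) = 0.036025.
d = 0.384259 + 0.036025 = 0.420284.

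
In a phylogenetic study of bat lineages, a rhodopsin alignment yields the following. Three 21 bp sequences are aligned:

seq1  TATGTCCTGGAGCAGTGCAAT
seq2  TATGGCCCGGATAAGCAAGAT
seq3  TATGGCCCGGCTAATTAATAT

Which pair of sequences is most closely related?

seq2 and seq3

seq1–seq2: 8/21 differ, p = 0.381, d = 0.532.
seq1–seq3: 9/21 differ, p = 0.429, d = 0.635.
seq2–seq3: 4/21 differ, p = 0.190, d = 0.220.
The smallest distance is between seq2 and seq3.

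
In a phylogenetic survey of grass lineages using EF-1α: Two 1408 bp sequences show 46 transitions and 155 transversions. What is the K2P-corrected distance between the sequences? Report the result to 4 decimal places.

P = 46/1408 ≈ 0.03267 and Q = 155/1408 ≈ 0.110085.
Under the Kimura two-parameter model, d = −½ ln(1 − 2P − Q) − ¼ ln(1 − 2Q).
1 − 2P − Q = 0.824575, giving −½ ln(0.824575) = 0.096444.
1 − 2Q = 0.77983, giving −¼ ln(0.77983) = 0.062170.
d = 0.096444 + 0.062170 = 0.158614.

0.1586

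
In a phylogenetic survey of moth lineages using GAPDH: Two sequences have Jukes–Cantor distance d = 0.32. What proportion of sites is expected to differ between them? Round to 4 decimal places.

0.2605

p = (3/4)(1 − e^(−4d/3)) = 0.75 × (1 − e^(-0.426667)) = 0.75 × (1 − 0.652681) = 0.260489.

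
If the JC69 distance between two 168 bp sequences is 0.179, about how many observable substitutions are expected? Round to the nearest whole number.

Invert JC69: p = (3/4)(1 − e^(−4d/3)) = 0.75 × (1 − e^(-0.238667)) = 0.75 × (1 − 0.787677) = 0.159242.
Expected differing sites = pL ≈ 0.159242 × 168 = 26.752656 ≈ 27.

27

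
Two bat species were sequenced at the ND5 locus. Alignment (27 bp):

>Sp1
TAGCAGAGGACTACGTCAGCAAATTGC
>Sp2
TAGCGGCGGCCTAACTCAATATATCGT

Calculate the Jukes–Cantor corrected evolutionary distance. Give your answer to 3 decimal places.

The sequences differ at 10 of 27 sites (5, 7, 10, 14, 15, 19, 20, 22, 25, 27), so p = 10/27 ≈ 0.37037.
d = −(3/4) ln(1 − 4p/3) = −0.75 ln(1 − 0.493827) = −0.75 ln(0.506173)
  = −0.75 × (-0.680877) = 0.510658 substitutions/site.

0.511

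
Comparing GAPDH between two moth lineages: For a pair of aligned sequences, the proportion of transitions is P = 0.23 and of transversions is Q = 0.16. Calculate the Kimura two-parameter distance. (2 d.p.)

Under the Kimura two-parameter model, d = −½ ln(1 − 2P − Q) − ¼ ln(1 − 2Q).
1 − 2P − Q = 0.38, giving −½ ln(0.38) = 0.483792.
1 − 2Q = 0.68, giving −¼ ln(0.68) = 0.096416.
d = 0.483792 + 0.096416 = 0.580208.

0.58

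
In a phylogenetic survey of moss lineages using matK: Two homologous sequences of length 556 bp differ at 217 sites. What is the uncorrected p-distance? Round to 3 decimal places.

0.390

p = 217/556 = 0.390287… ≈ 0.390 (to 3 d.p.).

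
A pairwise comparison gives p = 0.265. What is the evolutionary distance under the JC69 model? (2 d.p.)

0.33

d = −(3/4) ln(1 − 4p/3) = −0.75 ln(1 − 0.353333) = −0.75 ln(0.646667)
  = −0.75 × (-0.435924) = 0.326943 substitutions/site.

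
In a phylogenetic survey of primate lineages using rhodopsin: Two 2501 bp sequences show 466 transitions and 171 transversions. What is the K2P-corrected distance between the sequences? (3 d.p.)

0.328

P = 466/2501 ≈ 0.186325 and Q = 171/2501 ≈ 0.068373.
Under the Kimura two-parameter model, d = −½ ln(1 − 2P − Q) − ¼ ln(1 − 2Q).
1 − 2P − Q = 0.558977, giving −½ ln(0.558977) = 0.290823.
1 − 2Q = 0.863254, giving −¼ ln(0.863254) = 0.036762.
d = 0.290823 + 0.036762 = 0.327585.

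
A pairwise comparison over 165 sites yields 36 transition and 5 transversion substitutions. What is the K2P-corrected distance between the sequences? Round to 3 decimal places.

0.330

P = 36/165 ≈ 0.218182 and Q = 5/165 ≈ 0.030303.
Under the Kimura two-parameter model, d = −½ ln(1 − 2P − Q) − ¼ ln(1 − 2Q).
1 − 2P − Q = 0.533333, giving −½ ln(0.533333) = 0.314305.
1 − 2Q = 0.939394, giving −¼ ln(0.939394) = 0.015630.
d = 0.314305 + 0.015630 = 0.329935.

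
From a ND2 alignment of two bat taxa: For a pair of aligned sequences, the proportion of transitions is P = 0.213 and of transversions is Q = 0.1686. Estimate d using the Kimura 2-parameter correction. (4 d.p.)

Under the Kimura two-parameter model, d = −½ ln(1 − 2P − Q) − ¼ ln(1 − 2Q).
1 − 2P − Q = 0.4054, giving −½ ln(0.4054) = 0.451441.
1 − 2Q = 0.6628, giving −¼ ln(0.6628) = 0.102820.
d = 0.451441 + 0.102820 = 0.554261.

0.5543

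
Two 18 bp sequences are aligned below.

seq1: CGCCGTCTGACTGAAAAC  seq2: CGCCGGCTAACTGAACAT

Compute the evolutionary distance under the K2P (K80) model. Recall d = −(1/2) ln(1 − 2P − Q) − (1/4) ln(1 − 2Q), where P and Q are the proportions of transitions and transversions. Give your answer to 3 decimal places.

0.266

Of 18 sites, 2 differences are transitions and 2 are transversions, so P = 2/18 ≈ 0.111111 and Q = 2/18 ≈ 0.111111.
Under the Kimura two-parameter model, d = −½ ln(1 − 2P − Q) − ¼ ln(1 − 2Q).
1 − 2P − Q = 0.666667, giving −½ ln(0.666667) = 0.202732.
1 − 2Q = 0.777778, giving −¼ ln(0.777778) = 0.062829.
d = 0.202732 + 0.062829 = 0.265561.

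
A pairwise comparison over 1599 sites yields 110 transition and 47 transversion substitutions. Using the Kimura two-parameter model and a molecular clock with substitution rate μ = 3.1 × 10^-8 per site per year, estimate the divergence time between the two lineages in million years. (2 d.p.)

P = 110/1599 ≈ 0.068793 and Q = 47/1599 ≈ 0.029393.
Under the Kimura two-parameter model, d = −½ ln(1 − 2P − Q) − ¼ ln(1 − 2Q).
1 − 2P − Q = 0.833021, giving −½ ln(0.833021) = 0.091348.
1 − 2Q = 0.941214, giving −¼ ln(0.941214) = 0.015146.
d = 0.091348 + 0.015146 = 0.106494.
Under a molecular clock d = 2μt, so t = d/(2μ) = 0.106494 / (2 × 3.1 × 10^-8) = 1.72 million years.

1.72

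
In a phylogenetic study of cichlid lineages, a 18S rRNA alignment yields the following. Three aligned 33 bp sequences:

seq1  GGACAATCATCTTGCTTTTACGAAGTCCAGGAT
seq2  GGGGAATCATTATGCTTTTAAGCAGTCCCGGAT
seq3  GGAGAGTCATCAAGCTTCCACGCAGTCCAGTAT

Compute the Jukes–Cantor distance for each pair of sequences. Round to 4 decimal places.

d(seq1,seq2) = 0.2493, d(seq1,seq3) = 0.2928, d(seq2,seq3) = 0.3390

seq1–seq2: 7/33 sites differ → p ≈ 0.212121, d = −0.75 ln(1 − 0.282828) = 0.249330 ≈ 0.2493.
seq1–seq3: 8/33 sites differ → p ≈ 0.242424, d = −0.75 ln(1 − 0.323232) = 0.292820 ≈ 0.2928.
seq2–seq3: 9/33 sites differ → p ≈ 0.272727, d = −0.75 ln(1 − 0.363636) = 0.338988 ≈ 0.3390.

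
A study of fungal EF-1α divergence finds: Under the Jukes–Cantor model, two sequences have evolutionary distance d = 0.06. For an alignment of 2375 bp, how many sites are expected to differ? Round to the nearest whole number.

137

Invert JC69: p = (3/4)(1 − e^(−4d/3)) = 0.75 × (1 − e^(-0.08)) = 0.75 × (1 − 0.923116) = 0.057663.
Expected differing sites = pL ≈ 0.057663 × 2375 = 136.949625 ≈ 137.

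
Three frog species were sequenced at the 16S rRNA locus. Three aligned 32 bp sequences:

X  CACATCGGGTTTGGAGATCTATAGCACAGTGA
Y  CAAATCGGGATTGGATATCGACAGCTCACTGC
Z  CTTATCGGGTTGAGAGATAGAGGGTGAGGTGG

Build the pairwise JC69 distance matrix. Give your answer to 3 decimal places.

X–Y: 8/32 sites differ → p = 0.25, d = −0.75 ln(1 − 0.333333) = 0.304098 ≈ 0.304.
X–Z: 13/32 sites differ → p = 0.40625, d = −0.75 ln(1 − 0.541667) = 0.585119 ≈ 0.585.
Y–Z: 15/32 sites differ → p = 0.46875, d = −0.75 ln(1 − 0.625) = 0.735622 ≈ 0.736.

d(X,Y) = 0.304, d(X,Z) = 0.585, d(Y,Z) = 0.736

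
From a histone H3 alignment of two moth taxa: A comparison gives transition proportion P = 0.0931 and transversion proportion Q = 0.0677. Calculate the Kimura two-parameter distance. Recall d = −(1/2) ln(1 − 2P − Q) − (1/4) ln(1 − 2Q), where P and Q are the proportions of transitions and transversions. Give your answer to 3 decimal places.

Under the Kimura two-parameter model, d = −½ ln(1 − 2P − Q) − ¼ ln(1 − 2Q).
1 − 2P − Q = 0.7461, giving −½ ln(0.7461) = 0.146448.
1 − 2Q = 0.8646, giving −¼ ln(0.8646) = 0.036372.
d = 0.146448 + 0.036372 = 0.182820.

0.183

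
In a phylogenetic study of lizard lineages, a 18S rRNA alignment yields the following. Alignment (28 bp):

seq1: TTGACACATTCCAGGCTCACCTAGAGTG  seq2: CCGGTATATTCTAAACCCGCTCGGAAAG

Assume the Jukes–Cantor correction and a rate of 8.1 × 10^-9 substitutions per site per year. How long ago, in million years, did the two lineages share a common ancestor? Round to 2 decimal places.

The sequences differ at 15 of 28 sites, so p = 15/28 ≈ 0.535714.
d = −(3/4) ln(1 − 4p/3) = −0.75 ln(1 − 0.714285) = −0.75 ln(0.285715)
  = −0.75 × (-1.252760) = 0.939570 substitutions/site.
Under a molecular clock d = 2μt, so t = d/(2μ) = 0.939570 / (2 × 8.1 × 10^-9) = 58.00 million years.

58.00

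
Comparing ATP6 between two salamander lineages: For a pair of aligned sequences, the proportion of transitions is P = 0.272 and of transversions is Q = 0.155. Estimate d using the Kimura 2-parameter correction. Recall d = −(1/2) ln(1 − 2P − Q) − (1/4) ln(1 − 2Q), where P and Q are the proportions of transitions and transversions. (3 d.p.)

0.693

Under the Kimura two-parameter model, d = −½ ln(1 − 2P − Q) − ¼ ln(1 − 2Q).
1 − 2P − Q = 0.301, giving −½ ln(0.301) = 0.600323.
1 − 2Q = 0.69, giving −¼ ln(0.69) = 0.092766.
d = 0.600323 + 0.092766 = 0.693089.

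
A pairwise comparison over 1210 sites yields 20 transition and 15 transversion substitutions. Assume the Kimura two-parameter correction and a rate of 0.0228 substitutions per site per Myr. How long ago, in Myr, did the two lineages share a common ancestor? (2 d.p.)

P = 20/1210 ≈ 0.016529 and Q = 15/1210 ≈ 0.012397.
Under the Kimura two-parameter model, d = −½ ln(1 − 2P − Q) − ¼ ln(1 − 2Q).
1 − 2P − Q = 0.954545, giving −½ ln(0.954545) = 0.023260.
1 − 2Q = 0.975206, giving −¼ ln(0.975206) = 0.006277.
d = 0.023260 + 0.006277 = 0.029537.
Under a molecular clock d = 2μt, so t = d/(2μ) = 0.029537 / (2 × 0.0228) = 0.65 Myr.

0.65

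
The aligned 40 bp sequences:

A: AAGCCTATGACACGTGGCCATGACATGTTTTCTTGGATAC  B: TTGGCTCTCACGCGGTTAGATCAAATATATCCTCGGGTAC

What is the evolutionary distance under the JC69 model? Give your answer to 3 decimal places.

The sequences differ at 18 of 40 sites, so p = 18/40 = 0.45.
d = −(3/4) ln(1 − 4p/3) = −0.75 ln(1 − 0.6) = −0.75 ln(0.4)
  = −0.75 × (-0.916291) = 0.687218 substitutions/site.

0.687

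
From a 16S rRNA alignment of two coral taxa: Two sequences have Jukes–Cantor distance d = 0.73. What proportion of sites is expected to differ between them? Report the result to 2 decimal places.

0.47

p = (3/4)(1 − e^(−4d/3)) = 0.75 × (1 − e^(-0.973333)) = 0.75 × (1 − 0.377822) = 0.466634.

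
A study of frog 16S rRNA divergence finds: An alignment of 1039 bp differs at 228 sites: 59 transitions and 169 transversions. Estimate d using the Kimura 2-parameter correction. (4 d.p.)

0.2600

P = 59/1039 ≈ 0.056785 and Q = 169/1039 ≈ 0.162656.
Under the Kimura two-parameter model, d = −½ ln(1 − 2P − Q) − ¼ ln(1 − 2Q).
1 − 2P − Q = 0.723774, giving −½ ln(0.723774) = 0.161638.
1 − 2Q = 0.674688, giving −¼ ln(0.674688) = 0.098376.
d = 0.161638 + 0.098376 = 0.260014.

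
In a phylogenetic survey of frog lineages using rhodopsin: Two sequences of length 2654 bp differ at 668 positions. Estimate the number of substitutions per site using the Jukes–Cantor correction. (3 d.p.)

p = 668/2654 ≈ 0.251696.
d = −(3/4) ln(1 − 4p/3) = −0.75 ln(1 − 0.335595) = −0.75 ln(0.664405)
  = −0.75 × (-0.408863) = 0.306647 substitutions/site.

0.307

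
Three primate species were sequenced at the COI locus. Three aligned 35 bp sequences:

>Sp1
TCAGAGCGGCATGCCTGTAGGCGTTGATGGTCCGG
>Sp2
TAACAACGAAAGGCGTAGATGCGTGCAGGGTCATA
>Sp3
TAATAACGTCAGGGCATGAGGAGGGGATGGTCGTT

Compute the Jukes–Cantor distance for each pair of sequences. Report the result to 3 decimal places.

d(Sp1,Sp2) = 0.705, d(Sp1,Sp3) = 0.635, d(Sp2,Sp3) = 0.572

Sp1–Sp2: 16/35 sites differ → p ≈ 0.457143, d = −0.75 ln(1 − 0.609524) = 0.705292 ≈ 0.705.
Sp1–Sp3: 15/35 sites differ → p ≈ 0.428571, d = −0.75 ln(1 − 0.571428) = 0.635472 ≈ 0.635.
Sp2–Sp3: 14/35 sites differ → p = 0.4, d = −0.75 ln(1 − 0.533333) = 0.571605 ≈ 0.572.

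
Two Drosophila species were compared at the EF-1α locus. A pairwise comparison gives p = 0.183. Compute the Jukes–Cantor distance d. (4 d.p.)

0.2098

d = −(3/4) ln(1 − 4p/3) = −0.75 ln(1 − 0.244) = −0.75 ln(0.756)
  = −0.75 × (-0.279714) = 0.209786 substitutions/site.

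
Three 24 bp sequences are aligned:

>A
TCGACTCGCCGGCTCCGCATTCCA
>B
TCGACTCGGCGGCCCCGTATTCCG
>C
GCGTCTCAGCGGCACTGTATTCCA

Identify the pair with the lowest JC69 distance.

A and B

A–B: 4/24 differ, p = 0.167, d = 0.188.
A–C: 7/24 differ, p = 0.292, d = 0.369.
B–C: 6/24 differ, p = 0.250, d = 0.304.
The smallest distance is between A and B.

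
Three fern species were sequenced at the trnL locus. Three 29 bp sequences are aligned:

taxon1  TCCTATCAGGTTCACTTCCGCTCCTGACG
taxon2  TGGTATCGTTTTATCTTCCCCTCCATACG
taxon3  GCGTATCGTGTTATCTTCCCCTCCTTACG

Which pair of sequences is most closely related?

taxon1–taxon2: 10/29 differ, p = 0.345, d = 0.462.
taxon1–taxon3: 8/29 differ, p = 0.276, d = 0.344.
taxon2–taxon3: 4/29 differ, p = 0.138, d = 0.152.
The smallest distance is between taxon2 and taxon3.

taxon2 and taxon3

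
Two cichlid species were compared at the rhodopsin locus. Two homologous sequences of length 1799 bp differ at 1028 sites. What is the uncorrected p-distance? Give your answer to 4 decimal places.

p = 1028/1799 = 0.571428… ≈ 0.5714 (to 4 d.p.).

0.5714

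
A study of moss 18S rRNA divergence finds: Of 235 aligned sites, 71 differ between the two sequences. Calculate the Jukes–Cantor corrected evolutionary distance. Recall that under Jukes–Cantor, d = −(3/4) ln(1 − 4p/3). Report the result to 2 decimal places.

p = 71/235 ≈ 0.302128.
d = −(3/4) ln(1 − 4p/3) = −0.75 ln(1 − 0.402837) = −0.75 ln(0.597163)
  = −0.75 × (-0.515565) = 0.386674 substitutions/site.

0.39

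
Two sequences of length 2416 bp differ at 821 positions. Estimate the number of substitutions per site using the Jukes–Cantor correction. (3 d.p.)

p = 821/2416 ≈ 0.339818.
d = −(3/4) ln(1 − 4p/3) = −0.75 ln(1 − 0.453091) = −0.75 ln(0.546909)
  = −0.75 × (-0.603473) = 0.452605 substitutions/site.

0.453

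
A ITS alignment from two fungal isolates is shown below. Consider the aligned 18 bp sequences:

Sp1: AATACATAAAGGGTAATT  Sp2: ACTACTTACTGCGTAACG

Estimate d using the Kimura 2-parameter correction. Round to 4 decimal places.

Of 18 sites, 1 differences are transitions and 6 are transversions, so P = 1/18 ≈ 0.055556 and Q = 6/18 ≈ 0.333333.
Under the Kimura two-parameter model, d = −½ ln(1 − 2P − Q) − ¼ ln(1 − 2Q).
1 − 2P − Q = 0.555555, giving −½ ln(0.555555) = 0.293894.
1 − 2Q = 0.333334, giving −¼ ln(0.333334) = 0.274653.
d = 0.293894 + 0.274653 = 0.568547.

0.5685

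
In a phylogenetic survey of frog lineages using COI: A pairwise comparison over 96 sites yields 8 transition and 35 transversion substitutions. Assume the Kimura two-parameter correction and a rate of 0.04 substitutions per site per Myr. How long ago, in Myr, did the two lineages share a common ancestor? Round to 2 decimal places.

P = 8/96 ≈ 0.083333 and Q = 35/96 ≈ 0.364583.
Under the Kimura two-parameter model, d = −½ ln(1 − 2P − Q) − ¼ ln(1 − 2Q).
1 − 2P − Q = 0.468751, giving −½ ln(0.468751) = 0.378842.
1 − 2Q = 0.270834, giving −¼ ln(0.270834) = 0.326562.
d = 0.378842 + 0.326562 = 0.705404.
Under a molecular clock d = 2μt, so t = d/(2μ) = 0.705404 / (2 × 0.04) = 8.82 Myr.

8.82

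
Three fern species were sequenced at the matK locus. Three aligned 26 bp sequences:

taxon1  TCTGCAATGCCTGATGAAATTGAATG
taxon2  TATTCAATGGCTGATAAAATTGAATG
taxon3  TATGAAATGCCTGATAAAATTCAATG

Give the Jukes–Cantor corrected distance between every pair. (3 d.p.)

taxon1–taxon2: 4/26 sites differ → p ≈ 0.153846, d = −0.75 ln(1 − 0.205128) = 0.172181 ≈ 0.172.
taxon1–taxon3: 4/26 sites differ → p ≈ 0.153846, d = −0.75 ln(1 − 0.205128) = 0.172181 ≈ 0.172.
taxon2–taxon3: 4/26 sites differ → p ≈ 0.153846, d = −0.75 ln(1 − 0.205128) = 0.172181 ≈ 0.172.

d(taxon1,taxon2) = 0.172, d(taxon1,taxon3) = 0.172, d(taxon2,taxon3) = 0.172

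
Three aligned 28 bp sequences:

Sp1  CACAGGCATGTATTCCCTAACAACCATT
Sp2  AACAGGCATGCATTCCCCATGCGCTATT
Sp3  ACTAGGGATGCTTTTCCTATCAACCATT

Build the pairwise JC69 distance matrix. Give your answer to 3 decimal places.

d(Sp1,Sp2) = 0.360, d(Sp1,Sp3) = 0.360, d(Sp2,Sp3) = 0.485

Sp1–Sp2: 8/28 sites differ → p ≈ 0.285714, d = −0.75 ln(1 − 0.380952) = 0.359679 ≈ 0.360.
Sp1–Sp3: 8/28 sites differ → p ≈ 0.285714, d = −0.75 ln(1 − 0.380952) = 0.359679 ≈ 0.360.
Sp2–Sp3: 10/28 sites differ → p ≈ 0.357143, d = −0.75 ln(1 − 0.476191) = 0.484971 ≈ 0.485.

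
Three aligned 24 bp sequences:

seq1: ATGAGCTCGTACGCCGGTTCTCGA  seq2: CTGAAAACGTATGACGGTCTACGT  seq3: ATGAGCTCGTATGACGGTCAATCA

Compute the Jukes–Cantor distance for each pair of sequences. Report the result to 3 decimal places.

d(seq1,seq2) = 0.608, d(seq1,seq3) = 0.369, d(seq2,seq3) = 0.441

seq1–seq2: 10/24 sites differ → p ≈ 0.416667, d = −0.75 ln(1 − 0.555556) = 0.608198 ≈ 0.608.
seq1–seq3: 7/24 sites differ → p ≈ 0.291667, d = −0.75 ln(1 − 0.388889) = 0.369358 ≈ 0.369.
seq2–seq3: 8/24 sites differ → p ≈ 0.333333, d = −0.75 ln(1 − 0.444444) = 0.440839 ≈ 0.441.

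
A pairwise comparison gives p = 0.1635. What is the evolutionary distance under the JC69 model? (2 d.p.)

d = −(3/4) ln(1 − 4p/3) = −0.75 ln(1 − 0.218) = −0.75 ln(0.782)
  = −0.75 × (-0.245901) = 0.184426 substitutions/site.

0.18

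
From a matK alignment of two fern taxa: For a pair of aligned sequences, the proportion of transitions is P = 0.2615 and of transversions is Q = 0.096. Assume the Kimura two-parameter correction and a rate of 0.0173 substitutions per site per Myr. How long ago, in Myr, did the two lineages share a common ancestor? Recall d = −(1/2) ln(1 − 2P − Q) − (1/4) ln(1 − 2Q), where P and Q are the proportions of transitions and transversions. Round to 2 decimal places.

Under the Kimura two-parameter model, d = −½ ln(1 − 2P − Q) − ¼ ln(1 − 2Q).
1 − 2P − Q = 0.381, giving −½ ln(0.381) = 0.482478.
1 − 2Q = 0.808, giving −¼ ln(0.808) = 0.053298.
d = 0.482478 + 0.053298 = 0.535776.
Under a molecular clock d = 2μt, so t = d/(2μ) = 0.535776 / (2 × 0.0173) = 15.48 Myr.

15.48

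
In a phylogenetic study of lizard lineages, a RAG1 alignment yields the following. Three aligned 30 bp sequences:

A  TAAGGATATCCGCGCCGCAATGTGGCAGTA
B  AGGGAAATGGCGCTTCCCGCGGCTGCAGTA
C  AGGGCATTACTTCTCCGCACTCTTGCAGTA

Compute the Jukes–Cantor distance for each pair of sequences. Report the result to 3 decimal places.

d(A,B) = 0.931, d(A,C) = 0.572, d(B,C) = 0.572

A–B: 16/30 sites differ → p ≈ 0.533333, d = −0.75 ln(1 − 0.711111) = 0.931285 ≈ 0.931.
A–C: 12/30 sites differ → p = 0.4, d = −0.75 ln(1 − 0.533333) = 0.571605 ≈ 0.572.
B–C: 12/30 sites differ → p = 0.4, d = −0.75 ln(1 − 0.533333) = 0.571605 ≈ 0.572.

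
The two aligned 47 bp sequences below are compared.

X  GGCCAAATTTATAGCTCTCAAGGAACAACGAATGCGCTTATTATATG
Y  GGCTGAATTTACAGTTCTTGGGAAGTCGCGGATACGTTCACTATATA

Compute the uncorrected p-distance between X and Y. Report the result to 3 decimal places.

0.383

The sequences differ at 18 of 47 positions.
p = 18/47 = 0.382978… ≈ 0.383 (to 3 d.p.).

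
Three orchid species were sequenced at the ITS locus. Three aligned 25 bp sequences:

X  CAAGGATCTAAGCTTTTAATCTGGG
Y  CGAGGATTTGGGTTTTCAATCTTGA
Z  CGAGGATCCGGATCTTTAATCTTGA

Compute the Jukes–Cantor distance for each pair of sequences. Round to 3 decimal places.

d(X,Y) = 0.417, d(X,Z) = 0.490, d(Y,Z) = 0.233

X–Y: 8/25 sites differ → p = 0.32, d = −0.75 ln(1 − 0.426667) = 0.417216 ≈ 0.417.
X–Z: 9/25 sites differ → p = 0.36, d = −0.75 ln(1 − 0.48) = 0.490445 ≈ 0.490.
Y–Z: 5/25 sites differ → p = 0.2, d = −0.75 ln(1 − 0.266667) = 0.232617 ≈ 0.233.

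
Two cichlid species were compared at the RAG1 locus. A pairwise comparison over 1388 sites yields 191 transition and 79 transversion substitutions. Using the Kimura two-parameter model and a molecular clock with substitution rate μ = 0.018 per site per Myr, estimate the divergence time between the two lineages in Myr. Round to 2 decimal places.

6.45

P = 191/1388 ≈ 0.137608 and Q = 79/1388 ≈ 0.056916.
Under the Kimura two-parameter model, d = −½ ln(1 − 2P − Q) − ¼ ln(1 − 2Q).
1 − 2P − Q = 0.667868, giving −½ ln(0.667868) = 0.201832.
1 − 2Q = 0.886168, giving −¼ ln(0.886168) = 0.030212.
d = 0.201832 + 0.030212 = 0.232044.
Under a molecular clock d = 2μt, so t = d/(2μ) = 0.232044 / (2 × 0.018) = 6.45 Myr.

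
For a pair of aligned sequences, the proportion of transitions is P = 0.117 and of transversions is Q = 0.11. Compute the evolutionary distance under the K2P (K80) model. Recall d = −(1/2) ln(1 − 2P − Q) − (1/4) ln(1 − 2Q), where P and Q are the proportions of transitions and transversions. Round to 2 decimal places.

0.27

Under the Kimura two-parameter model, d = −½ ln(1 − 2P − Q) − ¼ ln(1 − 2Q).
1 − 2P − Q = 0.656, giving −½ ln(0.656) = 0.210797.
1 − 2Q = 0.78, giving −¼ ln(0.78) = 0.062115.
d = 0.210797 + 0.062115 = 0.272912.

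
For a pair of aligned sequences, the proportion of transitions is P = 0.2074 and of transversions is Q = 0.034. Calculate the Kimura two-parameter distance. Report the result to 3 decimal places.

0.315

Under the Kimura two-parameter model, d = −½ ln(1 − 2P − Q) − ¼ ln(1 − 2Q).
1 − 2P − Q = 0.5512, giving −½ ln(0.5512) = 0.297829.
1 − 2Q = 0.932, giving −¼ ln(0.932) = 0.017606.
d = 0.297829 + 0.017606 = 0.315435.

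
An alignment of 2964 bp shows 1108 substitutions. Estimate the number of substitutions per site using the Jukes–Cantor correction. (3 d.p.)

p = 1108/2964 ≈ 0.373819.
d = −(3/4) ln(1 − 4p/3) = −0.75 ln(1 − 0.498425) = −0.75 ln(0.501575)
  = −0.75 × (-0.690002) = 0.517502 substitutions/site.

0.518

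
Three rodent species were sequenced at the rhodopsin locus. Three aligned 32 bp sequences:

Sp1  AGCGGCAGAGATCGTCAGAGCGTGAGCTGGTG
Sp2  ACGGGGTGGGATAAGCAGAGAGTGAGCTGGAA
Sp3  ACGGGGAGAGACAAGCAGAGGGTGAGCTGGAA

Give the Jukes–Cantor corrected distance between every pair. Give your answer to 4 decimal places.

Sp1–Sp2: 11/32 sites differ → p = 0.34375, d = −0.75 ln(1 − 0.458333) = 0.459828 ≈ 0.4598.
Sp1–Sp3: 10/32 sites differ → p = 0.3125, d = −0.75 ln(1 − 0.416667) = 0.404248 ≈ 0.4042.
Sp2–Sp3: 4/32 sites differ → p = 0.125, d = −0.75 ln(1 − 0.166667) = 0.136741 ≈ 0.1367.

d(Sp1,Sp2) = 0.4598, d(Sp1,Sp3) = 0.4042, d(Sp2,Sp3) = 0.1367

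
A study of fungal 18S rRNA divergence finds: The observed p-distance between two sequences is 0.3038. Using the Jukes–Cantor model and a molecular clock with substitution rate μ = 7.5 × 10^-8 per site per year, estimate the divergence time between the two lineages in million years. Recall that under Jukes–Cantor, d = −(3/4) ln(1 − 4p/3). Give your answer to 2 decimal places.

2.60

d = −(3/4) ln(1 − 4p/3) = −0.75 ln(1 − 0.405067) = −0.75 ln(0.594933)
  = −0.75 × (-0.519306) = 0.389480 substitutions/site.
Under a molecular clock d = 2μt, so t = d/(2μ) = 0.389480 / (2 × 7.5 × 10^-8) = 2.60 million years.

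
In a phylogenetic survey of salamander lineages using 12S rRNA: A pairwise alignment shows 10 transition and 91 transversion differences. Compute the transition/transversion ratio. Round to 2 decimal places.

R = 10/91 = 0.109890… ≈ 0.11 (to 2 d.p.).

0.11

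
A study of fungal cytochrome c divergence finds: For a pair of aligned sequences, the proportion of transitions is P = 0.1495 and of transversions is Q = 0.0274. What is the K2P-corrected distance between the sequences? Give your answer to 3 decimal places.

0.212

Under the Kimura two-parameter model, d = −½ ln(1 − 2P − Q) − ¼ ln(1 − 2Q).
1 − 2P − Q = 0.6736, giving −½ ln(0.6736) = 0.197559.
1 − 2Q = 0.9452, giving −¼ ln(0.9452) = 0.014090.
d = 0.197559 + 0.014090 = 0.211649.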